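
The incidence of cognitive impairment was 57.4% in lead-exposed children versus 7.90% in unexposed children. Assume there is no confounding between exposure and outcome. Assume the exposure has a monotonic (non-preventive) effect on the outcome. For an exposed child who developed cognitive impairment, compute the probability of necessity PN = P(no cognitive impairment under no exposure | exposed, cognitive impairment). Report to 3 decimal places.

PN ≈ 0.862

p₁ = 0.574, p₀ = 0.079.
Under exogeneity and monotonicity, PN = (p₁ − p₀) / p₁.
PN = (0.574 − 0.079) / 0.574 = 0.495 / 0.574 ≈ 0.8624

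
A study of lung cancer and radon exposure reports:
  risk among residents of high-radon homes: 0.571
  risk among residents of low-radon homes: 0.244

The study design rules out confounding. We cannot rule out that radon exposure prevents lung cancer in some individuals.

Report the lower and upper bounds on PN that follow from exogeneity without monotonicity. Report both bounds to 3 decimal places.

0.573 ≤ PN ≤ 1.000

Let p₁ = 0.571, p₀ = 0.244.
Under exogeneity alone the bounds on PN are max{0,(p₁−p₀)/p₁} ≤ PN ≤ min{1,(1−p₀)/p₁}.
  lower = (p₁ − p₀)/p₁ = 0.327 / 0.571 ≈ 0.5727
  upper = min{1, (1 − p₀)/p₁} = 0.756 / 0.571 ≈ 1.3240 → capped at 1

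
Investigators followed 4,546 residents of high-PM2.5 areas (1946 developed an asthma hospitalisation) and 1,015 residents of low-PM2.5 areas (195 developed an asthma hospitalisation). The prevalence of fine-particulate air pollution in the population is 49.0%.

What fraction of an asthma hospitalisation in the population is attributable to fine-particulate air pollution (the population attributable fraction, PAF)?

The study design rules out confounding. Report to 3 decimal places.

PAF ≈ 0.376

p₁ = P(outcome | exposed) = 1946/4546 = 0.42807
p₀ = P(outcome | unexposed) = 195/1015 = 0.19212
Overall risk P(Y=1) = π·p₁ + (1−π)·p₀ = 0.49×0.42807 + 0.51×0.19212 = 0.30773.
Under exogeneity, PAF = [P(Y=1) − p₀] / P(Y=1).
PAF = (0.30773 − 0.19212) / 0.30773 ≈ 0.3757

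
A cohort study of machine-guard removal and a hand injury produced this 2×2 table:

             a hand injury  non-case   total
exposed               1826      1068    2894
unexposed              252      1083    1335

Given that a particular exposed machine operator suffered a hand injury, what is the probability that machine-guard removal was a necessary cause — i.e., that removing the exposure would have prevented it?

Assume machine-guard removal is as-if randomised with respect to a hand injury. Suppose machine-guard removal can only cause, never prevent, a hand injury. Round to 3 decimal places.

p₁ = P(outcome | exposed) = 1826/2894 = 0.63096
p₀ = P(outcome | unexposed) = 252/1335 = 0.18876
Under exogeneity and monotonicity, PN = (p₁ − p₀)/p₁.
PN = (0.63096 − 0.18876) / 0.63096 ≈ 0.7008

PN ≈ 0.701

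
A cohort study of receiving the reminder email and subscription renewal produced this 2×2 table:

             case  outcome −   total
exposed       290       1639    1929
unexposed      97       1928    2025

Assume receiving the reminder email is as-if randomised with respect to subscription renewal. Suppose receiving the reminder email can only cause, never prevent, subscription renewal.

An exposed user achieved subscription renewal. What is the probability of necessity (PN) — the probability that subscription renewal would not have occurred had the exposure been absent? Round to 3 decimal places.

p₁ = P(outcome | exposed) = 290/1929 = 0.15034
p₀ = P(outcome | unexposed) = 97/2025 = 0.047901
Under exogeneity and monotonicity, PN = (p₁ − p₀)/p₁.
PN = (0.15034 − 0.047901) / 0.15034 ≈ 0.6814

PN ≈ 0.681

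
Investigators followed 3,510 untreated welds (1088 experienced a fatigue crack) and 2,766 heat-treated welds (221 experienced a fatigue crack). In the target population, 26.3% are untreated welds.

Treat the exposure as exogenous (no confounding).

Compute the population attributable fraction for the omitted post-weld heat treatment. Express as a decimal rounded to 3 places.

PAF ≈ 0.431

p₁ = P(outcome | exposed) = 1088/3510 = 0.30997
p₀ = P(outcome | unexposed) = 221/2766 = 0.079899
Overall risk P(Y=1) = π·p₁ + (1−π)·p₀ = 0.263×0.30997 + 0.737×0.079899 = 0.14041.
Under exogeneity, PAF = [P(Y=1) − p₀] / P(Y=1).
PAF = (0.14041 − 0.079899) / 0.14041 ≈ 0.4310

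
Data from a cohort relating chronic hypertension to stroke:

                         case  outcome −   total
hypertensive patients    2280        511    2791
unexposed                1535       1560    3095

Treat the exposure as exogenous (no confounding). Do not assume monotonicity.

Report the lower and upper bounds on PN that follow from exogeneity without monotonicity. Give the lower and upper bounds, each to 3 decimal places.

p₁ = P(outcome | exposed) = 2280/2791 = 0.81691
p₀ = P(outcome | unexposed) = 1535/3095 = 0.49596
Under exogeneity alone the bounds on PN are max{0,(p₁−p₀)/p₁} ≤ PN ≤ min{1,(1−p₀)/p₁}.
  lower = (p₁ − p₀)/p₁ = 0.32095 / 0.81691 ≈ 0.3929
  upper = min{1, (1 − p₀)/p₁} = 0.50404 / 0.81691 ≈ 0.6170

0.393 ≤ PN ≤ 0.617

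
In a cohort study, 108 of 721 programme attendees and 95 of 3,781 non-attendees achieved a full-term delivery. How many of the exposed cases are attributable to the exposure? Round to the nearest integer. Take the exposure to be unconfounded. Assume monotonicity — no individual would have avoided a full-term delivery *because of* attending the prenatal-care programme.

about 90 cases

p₁ = P(outcome | exposed) = 108/721 = 0.14979
p₀ = P(outcome | unexposed) = 95/3781 = 0.025126
PN = (p₁ − p₀)/p₁ = (0.14979 − 0.025126) / 0.14979 ≈ 0.83226.
Attributable cases ≈ PN × (exposed cases) = 0.83226 × 108 ≈ 89.88.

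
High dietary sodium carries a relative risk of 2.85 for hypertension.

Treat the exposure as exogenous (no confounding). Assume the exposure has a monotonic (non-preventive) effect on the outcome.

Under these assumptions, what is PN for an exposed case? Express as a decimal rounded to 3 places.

PN ≈ 0.649

Under exogeneity and monotonicity, PN = (RR − 1) / RR = 1 − 1/RR.
PN = (2.85 − 1) / 2.85 = 1.85 / 2.85 ≈ 0.6491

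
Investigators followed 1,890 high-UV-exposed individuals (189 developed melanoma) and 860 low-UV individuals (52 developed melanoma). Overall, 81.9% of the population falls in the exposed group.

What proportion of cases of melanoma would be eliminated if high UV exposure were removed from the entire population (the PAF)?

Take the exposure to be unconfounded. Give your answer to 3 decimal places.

p₁ = P(outcome | exposed) = 189/1890 = 0.1
p₀ = P(outcome | unexposed) = 52/860 = 0.060465
Overall risk P(Y=1) = π·p₁ + (1−π)·p₀ = 0.819×0.1 + 0.181×0.060465 = 0.092844.
Under exogeneity, PAF = [P(Y=1) − p₀] / P(Y=1).
PAF = (0.092844 − 0.060465) / 0.092844 ≈ 0.3487

PAF ≈ 0.349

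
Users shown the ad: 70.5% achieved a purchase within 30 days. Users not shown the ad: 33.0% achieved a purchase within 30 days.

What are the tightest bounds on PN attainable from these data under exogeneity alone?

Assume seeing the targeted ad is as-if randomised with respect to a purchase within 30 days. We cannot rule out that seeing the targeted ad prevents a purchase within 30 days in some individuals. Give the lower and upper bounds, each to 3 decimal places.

p₁ = 0.705, p₀ = 0.33.
Under exogeneity alone the bounds on PN are max{0,(p₁−p₀)/p₁} ≤ PN ≤ min{1,(1−p₀)/p₁}.
  lower = (p₁ − p₀)/p₁ = 0.375 / 0.705 ≈ 0.5319
  upper = min{1, (1 − p₀)/p₁} = 0.67 / 0.705 ≈ 0.9504

0.532 ≤ PN ≤ 0.950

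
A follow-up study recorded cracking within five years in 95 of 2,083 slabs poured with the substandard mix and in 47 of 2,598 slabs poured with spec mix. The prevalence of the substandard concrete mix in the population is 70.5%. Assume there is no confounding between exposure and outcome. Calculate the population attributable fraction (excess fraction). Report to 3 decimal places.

PAF ≈ 0.517

p₁ = P(outcome | exposed) = 95/2083 = 0.045607
p₀ = P(outcome | unexposed) = 47/2598 = 0.018091
Overall risk P(Y=1) = π·p₁ + (1−π)·p₀ = 0.705×0.045607 + 0.295×0.018091 = 0.03749.
Under exogeneity, PAF = [P(Y=1) − p₀] / P(Y=1).
PAF = (0.03749 − 0.018091) / 0.03749 ≈ 0.5174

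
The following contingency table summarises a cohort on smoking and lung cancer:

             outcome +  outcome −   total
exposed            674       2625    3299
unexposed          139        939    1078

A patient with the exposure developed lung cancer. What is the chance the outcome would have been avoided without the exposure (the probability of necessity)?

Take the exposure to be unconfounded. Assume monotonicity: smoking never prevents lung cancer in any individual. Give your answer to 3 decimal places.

PN ≈ 0.369

p₁ = P(outcome | exposed) = 674/3299 = 0.2043
p₀ = P(outcome | unexposed) = 139/1078 = 0.12894
Under exogeneity and monotonicity, PN = (p₁ − p₀) / p₁.
PN = (0.2043 − 0.12894) / 0.2043 = 0.075362 / 0.2043 ≈ 0.3689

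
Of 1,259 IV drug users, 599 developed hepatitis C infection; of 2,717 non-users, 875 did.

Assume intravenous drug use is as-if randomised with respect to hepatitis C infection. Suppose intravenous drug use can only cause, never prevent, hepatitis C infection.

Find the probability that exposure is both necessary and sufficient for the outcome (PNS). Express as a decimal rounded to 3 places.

p₁ = P(outcome | exposed) = 599/1259 = 0.47577
p₀ = P(outcome | unexposed) = 875/2717 = 0.32205
Under exogeneity and monotonicity, PNS = p₁ − p₀.
PNS = 0.47577 − 0.32205 = 0.15373

PNS ≈ 0.154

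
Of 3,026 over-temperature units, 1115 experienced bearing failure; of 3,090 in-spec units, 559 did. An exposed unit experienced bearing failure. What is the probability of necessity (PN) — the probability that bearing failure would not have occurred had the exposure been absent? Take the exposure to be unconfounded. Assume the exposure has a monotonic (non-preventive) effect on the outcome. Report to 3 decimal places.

PN ≈ 0.509

p₁ = P(outcome | exposed) = 1115/3026 = 0.36847
p₀ = P(outcome | unexposed) = 559/3090 = 0.18091
Under exogeneity and monotonicity, PN = (p₁ − p₀) / p₁.
PN = (0.36847 − 0.18091) / 0.36847 = 0.18757 / 0.36847 ≈ 0.5090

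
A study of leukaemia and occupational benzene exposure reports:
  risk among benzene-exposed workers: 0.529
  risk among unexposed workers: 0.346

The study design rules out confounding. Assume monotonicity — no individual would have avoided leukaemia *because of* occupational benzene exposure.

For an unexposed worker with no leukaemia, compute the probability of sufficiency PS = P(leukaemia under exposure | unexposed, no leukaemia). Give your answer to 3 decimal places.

PS ≈ 0.280

Let p₁ = 0.529, p₀ = 0.346.
Under exogeneity and monotonicity, PS = (p₁ − p₀) / (1 − p₀).
PS = (0.529 − 0.346) / (1 − 0.346) = 0.183 / 0.654 ≈ 0.2798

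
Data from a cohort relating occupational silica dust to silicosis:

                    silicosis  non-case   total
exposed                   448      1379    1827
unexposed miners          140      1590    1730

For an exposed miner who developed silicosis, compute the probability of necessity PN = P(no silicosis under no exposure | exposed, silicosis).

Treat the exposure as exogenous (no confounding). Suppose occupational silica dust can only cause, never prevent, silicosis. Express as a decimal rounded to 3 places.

PN ≈ 0.670

p₁ = P(outcome | exposed) = 448/1827 = 0.24521
p₀ = P(outcome | unexposed) = 140/1730 = 0.080925
Under exogeneity and monotonicity, PN = (p₁ − p₀)/p₁.
PN = (0.24521 − 0.080925) / 0.24521 ≈ 0.6700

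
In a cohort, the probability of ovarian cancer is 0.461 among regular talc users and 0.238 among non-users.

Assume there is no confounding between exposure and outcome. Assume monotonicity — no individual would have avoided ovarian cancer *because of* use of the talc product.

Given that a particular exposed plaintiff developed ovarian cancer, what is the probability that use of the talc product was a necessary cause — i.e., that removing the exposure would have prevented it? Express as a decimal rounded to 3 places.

PN ≈ 0.484

Let p₁ = 0.461, p₀ = 0.238.
Under exogeneity and monotonicity, PN = (p₁ − p₀) / p₁.
PN = (0.461 − 0.238) / 0.461 = 0.223 / 0.461 ≈ 0.4837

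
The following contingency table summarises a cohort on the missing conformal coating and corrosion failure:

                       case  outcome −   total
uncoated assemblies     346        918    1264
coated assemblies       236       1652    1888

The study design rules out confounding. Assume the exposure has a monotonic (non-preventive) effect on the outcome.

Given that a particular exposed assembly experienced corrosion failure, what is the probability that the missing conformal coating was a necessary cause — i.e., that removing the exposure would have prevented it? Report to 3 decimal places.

PN ≈ 0.543

p₁ = P(outcome | exposed) = 346/1264 = 0.27373
p₀ = P(outcome | unexposed) = 236/1888 = 0.125
Under exogeneity and monotonicity, PN = (p₁ − p₀)/p₁.
PN = (0.27373 − 0.125) / 0.27373 ≈ 0.5434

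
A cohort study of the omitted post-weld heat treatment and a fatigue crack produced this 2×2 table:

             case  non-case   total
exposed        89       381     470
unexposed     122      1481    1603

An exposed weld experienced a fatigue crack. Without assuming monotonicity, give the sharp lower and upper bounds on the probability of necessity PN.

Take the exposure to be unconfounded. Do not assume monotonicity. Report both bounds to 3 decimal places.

0.598 ≤ PN ≤ 1.000

p₁ = P(outcome | exposed) = 89/470 = 0.18936
p₀ = P(outcome | unexposed) = 122/1603 = 0.076107
Under exogeneity alone the bounds on PN are max{0,(p₁−p₀)/p₁} ≤ PN ≤ min{1,(1−p₀)/p₁}.
  lower = (p₁ − p₀)/p₁ = 0.11325 / 0.18936 ≈ 0.5981
  upper = min{1, (1 − p₀)/p₁} = 0.92389 / 0.18936 ≈ 4.8790 → capped at 1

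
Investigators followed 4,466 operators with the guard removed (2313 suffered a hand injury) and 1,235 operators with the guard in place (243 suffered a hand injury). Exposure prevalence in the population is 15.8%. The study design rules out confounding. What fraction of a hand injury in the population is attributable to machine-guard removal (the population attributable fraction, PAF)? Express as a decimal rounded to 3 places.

p₁ = P(outcome | exposed) = 2313/4466 = 0.51791
p₀ = P(outcome | unexposed) = 243/1235 = 0.19676
Overall risk P(Y=1) = π·p₁ + (1−π)·p₀ = 0.158×0.51791 + 0.842×0.19676 = 0.2475.
Under exogeneity, PAF = [P(Y=1) − p₀] / P(Y=1).
PAF = (0.2475 − 0.19676) / 0.2475 ≈ 0.2050

PAF ≈ 0.205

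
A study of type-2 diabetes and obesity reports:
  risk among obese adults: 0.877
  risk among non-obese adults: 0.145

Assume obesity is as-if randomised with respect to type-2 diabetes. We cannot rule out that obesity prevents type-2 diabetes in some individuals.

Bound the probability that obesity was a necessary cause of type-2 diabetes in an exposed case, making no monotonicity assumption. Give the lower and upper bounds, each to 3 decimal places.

0.835 ≤ PN ≤ 0.975

Let p₁ = 0.877, p₀ = 0.145.
Under exogeneity alone the bounds on PN are max{0,(p₁−p₀)/p₁} ≤ PN ≤ min{1,(1−p₀)/p₁}.
  lower = (p₁ − p₀)/p₁ = 0.732 / 0.877 ≈ 0.8347
  upper = min{1, (1 − p₀)/p₁} = 0.855 / 0.877 ≈ 0.9749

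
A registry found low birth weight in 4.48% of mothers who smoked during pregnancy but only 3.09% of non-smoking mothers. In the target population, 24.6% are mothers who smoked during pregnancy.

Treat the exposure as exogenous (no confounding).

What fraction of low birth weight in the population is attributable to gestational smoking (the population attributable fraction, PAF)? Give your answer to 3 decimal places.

PAF ≈ 0.100

p₁ = 0.0448, p₀ = 0.0309.
Overall risk P(Y=1) = π·p₁ + (1−π)·p₀ = 0.246×0.0448 + 0.754×0.0309 = 0.034319.
Under exogeneity, PAF = [P(Y=1) − p₀] / P(Y=1).
PAF = (0.034319 − 0.0309) / 0.034319 ≈ 0.0996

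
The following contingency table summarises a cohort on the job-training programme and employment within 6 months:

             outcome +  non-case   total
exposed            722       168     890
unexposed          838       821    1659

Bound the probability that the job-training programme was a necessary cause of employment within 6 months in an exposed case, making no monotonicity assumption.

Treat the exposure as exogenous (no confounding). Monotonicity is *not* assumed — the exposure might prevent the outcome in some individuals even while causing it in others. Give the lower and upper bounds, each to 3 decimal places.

p₁ = P(outcome | exposed) = 722/890 = 0.81124
p₀ = P(outcome | unexposed) = 838/1659 = 0.50512
Under exogeneity alone the bounds on PN are max{0,(p₁−p₀)/p₁} ≤ PN ≤ min{1,(1−p₀)/p₁}.
  lower = (p₁ − p₀)/p₁ = 0.30611 / 0.81124 ≈ 0.3773
  upper = min{1, (1 − p₀)/p₁} = 0.49488 / 0.81124 ≈ 0.6100

0.377 ≤ PN ≤ 0.610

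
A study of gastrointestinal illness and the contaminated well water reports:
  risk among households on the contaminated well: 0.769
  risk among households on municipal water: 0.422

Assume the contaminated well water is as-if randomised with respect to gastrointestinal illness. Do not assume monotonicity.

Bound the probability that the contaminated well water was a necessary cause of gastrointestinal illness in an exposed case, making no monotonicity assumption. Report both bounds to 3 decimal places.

Let p₁ = 0.769, p₀ = 0.422.
Under exogeneity alone the bounds on PN are max{0,(p₁−p₀)/p₁} ≤ PN ≤ min{1,(1−p₀)/p₁}.
  lower = (p₁ − p₀)/p₁ = 0.347 / 0.769 ≈ 0.4512
  upper = min{1, (1 − p₀)/p₁} = 0.578 / 0.769 ≈ 0.7516

0.451 ≤ PN ≤ 0.752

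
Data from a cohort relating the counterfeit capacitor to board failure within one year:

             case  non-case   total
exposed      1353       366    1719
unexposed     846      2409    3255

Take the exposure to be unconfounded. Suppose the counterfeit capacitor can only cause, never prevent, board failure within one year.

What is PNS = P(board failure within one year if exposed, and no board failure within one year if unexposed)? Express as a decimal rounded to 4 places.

PNS ≈ 0.5272

p₁ = P(outcome | exposed) = 1353/1719 = 0.78709
p₀ = P(outcome | unexposed) = 846/3255 = 0.25991
Under exogeneity and monotonicity, PNS = p₁ − p₀.
PNS = 0.78709 − 0.25991 = 0.52718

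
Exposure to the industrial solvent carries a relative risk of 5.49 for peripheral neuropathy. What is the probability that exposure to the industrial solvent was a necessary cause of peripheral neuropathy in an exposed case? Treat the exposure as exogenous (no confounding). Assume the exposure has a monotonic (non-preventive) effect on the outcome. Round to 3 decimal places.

PN ≈ 0.818

Under exogeneity and monotonicity, PN = (RR − 1) / RR = 1 − 1/RR.
PN = (5.49 − 1) / 5.49 = 4.49 / 5.49 ≈ 0.8179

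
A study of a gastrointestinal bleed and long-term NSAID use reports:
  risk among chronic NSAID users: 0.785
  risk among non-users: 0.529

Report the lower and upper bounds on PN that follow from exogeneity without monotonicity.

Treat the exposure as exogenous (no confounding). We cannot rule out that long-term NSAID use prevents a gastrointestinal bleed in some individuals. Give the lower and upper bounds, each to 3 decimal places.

Let p₁ = 0.785, p₀ = 0.529.
Under exogeneity alone the bounds on PN are max{0,(p₁−p₀)/p₁} ≤ PN ≤ min{1,(1−p₀)/p₁}.
  lower = (p₁ − p₀)/p₁ = 0.256 / 0.785 ≈ 0.3261
  upper = min{1, (1 − p₀)/p₁} = 0.471 / 0.785 ≈ 0.6000

0.326 ≤ PN ≤ 0.600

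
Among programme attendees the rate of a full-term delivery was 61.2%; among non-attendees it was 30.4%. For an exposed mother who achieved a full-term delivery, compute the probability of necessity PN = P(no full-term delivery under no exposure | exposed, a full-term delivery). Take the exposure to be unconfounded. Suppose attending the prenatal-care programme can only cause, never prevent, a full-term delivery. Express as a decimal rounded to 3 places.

p₁ = 0.612, p₀ = 0.304.
Under exogeneity and monotonicity, PN = (p₁ − p₀) / p₁.
PN = (0.612 − 0.304) / 0.612 = 0.308 / 0.612 ≈ 0.5033

PN ≈ 0.503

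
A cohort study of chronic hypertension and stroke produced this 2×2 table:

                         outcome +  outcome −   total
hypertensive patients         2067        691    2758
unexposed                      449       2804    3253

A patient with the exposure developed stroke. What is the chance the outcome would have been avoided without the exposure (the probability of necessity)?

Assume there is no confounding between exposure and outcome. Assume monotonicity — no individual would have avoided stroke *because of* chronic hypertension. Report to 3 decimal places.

p₁ = P(outcome | exposed) = 2067/2758 = 0.74946
p₀ = P(outcome | unexposed) = 449/3253 = 0.13803
Under exogeneity and monotonicity, PN = (p₁ − p₀) / p₁.
PN = (0.74946 − 0.13803) / 0.74946 = 0.61143 / 0.74946 ≈ 0.8158

PN ≈ 0.816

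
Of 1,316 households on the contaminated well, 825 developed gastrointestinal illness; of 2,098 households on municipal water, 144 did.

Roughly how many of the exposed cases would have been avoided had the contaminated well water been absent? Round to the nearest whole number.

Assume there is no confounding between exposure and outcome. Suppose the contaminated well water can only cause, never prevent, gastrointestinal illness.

about 735 cases

p₁ = P(outcome | exposed) = 825/1316 = 0.6269
p₀ = P(outcome | unexposed) = 144/2098 = 0.068637
PN = (p₁ − p₀)/p₁ = (0.6269 − 0.068637) / 0.6269 ≈ 0.89051.
Attributable cases ≈ PN × (exposed cases) = 0.89051 × 825 ≈ 734.67.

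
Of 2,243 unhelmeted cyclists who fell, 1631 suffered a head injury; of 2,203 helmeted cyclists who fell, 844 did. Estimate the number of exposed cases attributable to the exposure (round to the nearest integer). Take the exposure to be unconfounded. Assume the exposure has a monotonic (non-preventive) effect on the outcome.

p₁ = P(outcome | exposed) = 1631/2243 = 0.72715
p₀ = P(outcome | unexposed) = 844/2203 = 0.38311
PN = (p₁ − p₀)/p₁ = (0.72715 − 0.38311) / 0.72715 ≈ 0.47313.
Attributable cases ≈ PN × (exposed cases) = 0.47313 × 1631 ≈ 771.68.

about 772 cases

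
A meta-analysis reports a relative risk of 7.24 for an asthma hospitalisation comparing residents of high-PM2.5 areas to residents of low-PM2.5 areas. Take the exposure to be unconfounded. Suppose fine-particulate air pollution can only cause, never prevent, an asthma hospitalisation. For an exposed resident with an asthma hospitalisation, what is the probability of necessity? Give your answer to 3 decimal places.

Under exogeneity and monotonicity, PN = (RR − 1) / RR = 1 − 1/RR.
PN = (7.24 − 1) / 7.24 = 6.24 / 7.24 ≈ 0.8619

PN ≈ 0.862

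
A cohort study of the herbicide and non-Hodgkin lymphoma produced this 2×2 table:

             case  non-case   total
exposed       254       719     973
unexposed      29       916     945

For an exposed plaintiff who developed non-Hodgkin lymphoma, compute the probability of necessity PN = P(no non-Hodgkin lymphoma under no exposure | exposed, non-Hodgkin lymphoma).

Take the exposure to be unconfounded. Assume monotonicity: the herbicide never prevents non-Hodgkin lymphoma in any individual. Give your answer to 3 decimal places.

p₁ = P(outcome | exposed) = 254/973 = 0.26105
p₀ = P(outcome | unexposed) = 29/945 = 0.030688
Under exogeneity and monotonicity, PN = (p₁ − p₀) / p₁.
PN = (0.26105 − 0.030688) / 0.26105 = 0.23036 / 0.26105 ≈ 0.8824

PN ≈ 0.882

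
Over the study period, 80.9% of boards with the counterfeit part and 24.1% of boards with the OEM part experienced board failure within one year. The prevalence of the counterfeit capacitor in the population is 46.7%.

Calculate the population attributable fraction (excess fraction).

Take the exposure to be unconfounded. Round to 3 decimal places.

p₁ = 0.809, p₀ = 0.241.
Overall risk P(Y=1) = π·p₁ + (1−π)·p₀ = 0.467×0.809 + 0.533×0.241 = 0.50626.
Under exogeneity, PAF = [P(Y=1) − p₀] / P(Y=1).
PAF = (0.50626 − 0.241) / 0.50626 ≈ 0.5240

PAF ≈ 0.524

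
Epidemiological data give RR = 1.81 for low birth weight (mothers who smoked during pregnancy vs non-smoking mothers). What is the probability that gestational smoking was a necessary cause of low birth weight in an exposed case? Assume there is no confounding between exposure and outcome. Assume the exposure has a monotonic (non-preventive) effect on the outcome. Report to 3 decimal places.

Under exogeneity and monotonicity, PN = (RR − 1) / RR = 1 − 1/RR.
PN = (1.81 − 1) / 1.81 = 0.81 / 1.81 ≈ 0.4475

PN ≈ 0.448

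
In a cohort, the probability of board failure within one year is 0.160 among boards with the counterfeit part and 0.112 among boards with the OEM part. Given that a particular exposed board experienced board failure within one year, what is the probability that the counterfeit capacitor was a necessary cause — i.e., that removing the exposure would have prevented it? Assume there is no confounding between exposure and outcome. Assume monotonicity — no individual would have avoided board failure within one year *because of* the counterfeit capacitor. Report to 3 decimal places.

PN ≈ 0.300

Let p₁ = 0.16, p₀ = 0.112.
Under exogeneity and monotonicity, PN = (p₁ − p₀) / p₁.
PN = (0.16 − 0.112) / 0.16 = 0.048 / 0.16 ≈ 0.3000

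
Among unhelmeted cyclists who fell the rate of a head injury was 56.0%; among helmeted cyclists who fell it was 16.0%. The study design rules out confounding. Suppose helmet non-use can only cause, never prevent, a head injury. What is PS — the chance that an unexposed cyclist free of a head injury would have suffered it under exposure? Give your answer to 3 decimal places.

PS ≈ 0.476

p₁ = 0.56, p₀ = 0.16.
Under exogeneity and monotonicity, PS = (p₁ − p₀) / (1 − p₀).
PS = (0.56 − 0.16) / (1 − 0.16) = 0.4 / 0.84 ≈ 0.4762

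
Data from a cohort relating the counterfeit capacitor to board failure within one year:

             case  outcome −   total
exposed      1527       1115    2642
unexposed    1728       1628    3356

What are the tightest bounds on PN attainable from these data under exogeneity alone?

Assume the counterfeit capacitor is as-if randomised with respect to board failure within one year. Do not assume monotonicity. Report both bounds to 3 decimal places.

0.109 ≤ PN ≤ 0.839

p₁ = P(outcome | exposed) = 1527/2642 = 0.57797
p₀ = P(outcome | unexposed) = 1728/3356 = 0.5149
Under exogeneity alone the bounds on PN are max{0,(p₁−p₀)/p₁} ≤ PN ≤ min{1,(1−p₀)/p₁}.
  lower = (p₁ − p₀)/p₁ = 0.063073 / 0.57797 ≈ 0.1091
  upper = min{1, (1 − p₀)/p₁} = 0.4851 / 0.57797 ≈ 0.8393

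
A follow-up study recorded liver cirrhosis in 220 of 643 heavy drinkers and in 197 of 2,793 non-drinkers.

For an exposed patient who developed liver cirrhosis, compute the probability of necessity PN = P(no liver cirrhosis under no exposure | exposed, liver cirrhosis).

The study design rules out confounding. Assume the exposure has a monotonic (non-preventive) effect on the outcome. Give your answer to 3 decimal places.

PN ≈ 0.794

p₁ = P(outcome | exposed) = 220/643 = 0.34215
p₀ = P(outcome | unexposed) = 197/2793 = 0.070533
Under exogeneity and monotonicity, PN = (p₁ − p₀) / p₁.
PN = (0.34215 − 0.070533) / 0.34215 = 0.27161 / 0.34215 ≈ 0.7938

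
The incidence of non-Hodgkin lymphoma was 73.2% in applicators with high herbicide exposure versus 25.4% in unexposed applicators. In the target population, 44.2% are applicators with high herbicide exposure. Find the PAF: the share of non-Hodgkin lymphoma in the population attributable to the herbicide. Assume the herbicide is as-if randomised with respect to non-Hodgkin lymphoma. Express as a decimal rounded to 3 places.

p₁ = 0.732, p₀ = 0.254.
Overall risk P(Y=1) = π·p₁ + (1−π)·p₀ = 0.442×0.732 + 0.558×0.254 = 0.46528.
Under exogeneity, PAF = [P(Y=1) − p₀] / P(Y=1).
PAF = (0.46528 − 0.254) / 0.46528 ≈ 0.4541

PAF ≈ 0.454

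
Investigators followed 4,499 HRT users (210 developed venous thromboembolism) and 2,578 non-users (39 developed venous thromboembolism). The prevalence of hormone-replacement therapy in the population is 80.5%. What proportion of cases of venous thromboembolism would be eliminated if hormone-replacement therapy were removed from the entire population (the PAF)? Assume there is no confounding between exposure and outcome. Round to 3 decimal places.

PAF ≈ 0.627

p₁ = P(outcome | exposed) = 210/4499 = 0.046677
p₀ = P(outcome | unexposed) = 39/2578 = 0.015128
Overall risk P(Y=1) = π·p₁ + (1−π)·p₀ = 0.805×0.046677 + 0.195×0.015128 = 0.040525.
Under exogeneity, PAF = [P(Y=1) − p₀] / P(Y=1).
PAF = (0.040525 − 0.015128) / 0.040525 ≈ 0.6267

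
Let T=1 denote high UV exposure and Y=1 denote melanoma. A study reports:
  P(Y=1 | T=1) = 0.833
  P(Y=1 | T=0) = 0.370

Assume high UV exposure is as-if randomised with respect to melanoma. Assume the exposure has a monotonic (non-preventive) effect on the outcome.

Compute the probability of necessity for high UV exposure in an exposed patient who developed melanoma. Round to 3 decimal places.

Let p₁ = 0.833, p₀ = 0.37.
Under exogeneity and monotonicity, PN = (p₁ − p₀) / p₁.
PN = (0.833 − 0.37) / 0.833 = 0.463 / 0.833 ≈ 0.5558

PN ≈ 0.556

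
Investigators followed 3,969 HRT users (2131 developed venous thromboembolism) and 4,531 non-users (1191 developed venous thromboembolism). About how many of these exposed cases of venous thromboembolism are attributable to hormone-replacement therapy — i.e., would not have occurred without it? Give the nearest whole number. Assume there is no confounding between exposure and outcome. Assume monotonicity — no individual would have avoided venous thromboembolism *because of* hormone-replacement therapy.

about 1088 cases

p₁ = P(outcome | exposed) = 2131/3969 = 0.53691
p₀ = P(outcome | unexposed) = 1191/4531 = 0.26286
PN = (p₁ − p₀)/p₁ = (0.53691 − 0.26286) / 0.53691 ≈ 0.51043.
Attributable cases ≈ PN × (exposed cases) = 0.51043 × 2131 ≈ 1087.73.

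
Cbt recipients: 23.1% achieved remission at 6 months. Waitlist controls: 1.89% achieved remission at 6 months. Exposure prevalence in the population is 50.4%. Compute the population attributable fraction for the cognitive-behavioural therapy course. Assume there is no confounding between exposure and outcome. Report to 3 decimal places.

p₁ = 0.231, p₀ = 0.0189.
Overall risk P(Y=1) = π·p₁ + (1−π)·p₀ = 0.504×0.231 + 0.496×0.0189 = 0.1258.
Under exogeneity, PAF = [P(Y=1) − p₀] / P(Y=1).
PAF = (0.1258 − 0.0189) / 0.1258 ≈ 0.8498

PAF ≈ 0.850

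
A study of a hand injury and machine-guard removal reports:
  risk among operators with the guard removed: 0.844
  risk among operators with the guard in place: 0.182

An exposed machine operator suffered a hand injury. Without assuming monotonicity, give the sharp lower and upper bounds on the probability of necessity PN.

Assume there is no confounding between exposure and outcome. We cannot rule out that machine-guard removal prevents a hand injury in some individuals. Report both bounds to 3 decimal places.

Let p₁ = 0.844, p₀ = 0.182.
Under exogeneity alone the bounds on PN are max{0,(p₁−p₀)/p₁} ≤ PN ≤ min{1,(1−p₀)/p₁}.
  lower = (p₁ − p₀)/p₁ = 0.662 / 0.844 ≈ 0.7844
  upper = min{1, (1 − p₀)/p₁} = 0.818 / 0.844 ≈ 0.9692

0.784 ≤ PN ≤ 0.969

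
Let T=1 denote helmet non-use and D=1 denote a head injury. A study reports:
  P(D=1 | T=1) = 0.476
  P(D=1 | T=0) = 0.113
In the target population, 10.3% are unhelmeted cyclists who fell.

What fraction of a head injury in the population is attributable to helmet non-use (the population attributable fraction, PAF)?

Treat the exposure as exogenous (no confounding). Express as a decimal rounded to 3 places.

Let p₁ = 0.476, p₀ = 0.113.
Overall risk P(Y=1) = π·p₁ + (1−π)·p₀ = 0.103×0.476 + 0.897×0.113 = 0.15039.
Under exogeneity, PAF = [P(Y=1) − p₀] / P(Y=1).
PAF = (0.15039 − 0.113) / 0.15039 ≈ 0.2486

PAF ≈ 0.249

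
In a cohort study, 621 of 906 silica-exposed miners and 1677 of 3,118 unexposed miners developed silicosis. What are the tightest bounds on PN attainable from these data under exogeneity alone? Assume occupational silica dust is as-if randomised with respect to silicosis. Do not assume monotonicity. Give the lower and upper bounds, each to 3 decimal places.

0.215 ≤ PN ≤ 0.674

p₁ = P(outcome | exposed) = 621/906 = 0.68543
p₀ = P(outcome | unexposed) = 1677/3118 = 0.53784
Under exogeneity alone the bounds on PN are max{0,(p₁−p₀)/p₁} ≤ PN ≤ min{1,(1−p₀)/p₁}.
  lower = (p₁ − p₀)/p₁ = 0.14759 / 0.68543 ≈ 0.2153
  upper = min{1, (1 − p₀)/p₁} = 0.46216 / 0.68543 ≈ 0.6743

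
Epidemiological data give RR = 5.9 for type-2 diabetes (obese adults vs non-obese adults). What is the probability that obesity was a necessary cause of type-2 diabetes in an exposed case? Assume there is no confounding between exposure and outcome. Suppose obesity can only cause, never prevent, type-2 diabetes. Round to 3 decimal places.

PN ≈ 0.831

Under exogeneity and monotonicity, PN = (RR − 1) / RR = 1 − 1/RR.
PN = (5.9 − 1) / 5.9 = 4.9 / 5.9 ≈ 0.8305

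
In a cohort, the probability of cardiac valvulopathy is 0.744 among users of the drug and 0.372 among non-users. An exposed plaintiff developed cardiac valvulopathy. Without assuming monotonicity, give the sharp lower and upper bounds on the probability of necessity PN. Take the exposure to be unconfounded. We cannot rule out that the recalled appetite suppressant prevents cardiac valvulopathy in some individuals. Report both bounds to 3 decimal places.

Let p₁ = 0.744, p₀ = 0.372.
Under exogeneity alone the bounds on PN are max{0,(p₁−p₀)/p₁} ≤ PN ≤ min{1,(1−p₀)/p₁}.
  lower = (p₁ − p₀)/p₁ = 0.372 / 0.744 ≈ 0.5000
  upper = min{1, (1 − p₀)/p₁} = 0.628 / 0.744 ≈ 0.8441

0.500 ≤ PN ≤ 0.844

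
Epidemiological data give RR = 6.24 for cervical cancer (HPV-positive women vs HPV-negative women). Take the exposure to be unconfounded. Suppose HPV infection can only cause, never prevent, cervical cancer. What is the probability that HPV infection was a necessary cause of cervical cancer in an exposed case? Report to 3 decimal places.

Under exogeneity and monotonicity, PN = (RR − 1) / RR = 1 − 1/RR.
PN = (6.24 − 1) / 6.24 = 5.24 / 6.24 ≈ 0.8397

PN ≈ 0.840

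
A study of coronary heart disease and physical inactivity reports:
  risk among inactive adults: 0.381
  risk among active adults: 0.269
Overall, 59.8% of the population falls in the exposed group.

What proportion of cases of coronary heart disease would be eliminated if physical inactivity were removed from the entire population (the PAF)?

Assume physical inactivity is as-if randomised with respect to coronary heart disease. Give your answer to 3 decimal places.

PAF ≈ 0.199

Let p₁ = 0.381, p₀ = 0.269.
Overall risk P(Y=1) = π·p₁ + (1−π)·p₀ = 0.598×0.381 + 0.402×0.269 = 0.33598.
Under exogeneity, PAF = [P(Y=1) − p₀] / P(Y=1).
PAF = (0.33598 − 0.269) / 0.33598 ≈ 0.1993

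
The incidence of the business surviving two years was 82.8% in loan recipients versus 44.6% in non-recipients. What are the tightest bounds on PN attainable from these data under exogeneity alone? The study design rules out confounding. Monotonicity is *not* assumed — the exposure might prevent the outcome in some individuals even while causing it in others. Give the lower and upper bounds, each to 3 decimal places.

0.461 ≤ PN ≤ 0.669

p₁ = 0.828, p₀ = 0.446.
Under exogeneity alone the bounds on PN are max{0,(p₁−p₀)/p₁} ≤ PN ≤ min{1,(1−p₀)/p₁}.
  lower = (p₁ − p₀)/p₁ = 0.382 / 0.828 ≈ 0.4614
  upper = min{1, (1 − p₀)/p₁} = 0.554 / 0.828 ≈ 0.6691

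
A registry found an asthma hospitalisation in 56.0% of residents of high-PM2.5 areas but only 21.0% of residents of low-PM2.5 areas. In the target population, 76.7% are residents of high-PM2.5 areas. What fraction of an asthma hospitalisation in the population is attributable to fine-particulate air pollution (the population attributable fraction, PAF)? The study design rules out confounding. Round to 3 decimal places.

p₁ = 0.56, p₀ = 0.21.
Overall risk P(Y=1) = π·p₁ + (1−π)·p₀ = 0.767×0.56 + 0.233×0.21 = 0.47845.
Under exogeneity, PAF = [P(Y=1) − p₀] / P(Y=1).
PAF = (0.47845 − 0.21) / 0.47845 ≈ 0.5611

PAF ≈ 0.561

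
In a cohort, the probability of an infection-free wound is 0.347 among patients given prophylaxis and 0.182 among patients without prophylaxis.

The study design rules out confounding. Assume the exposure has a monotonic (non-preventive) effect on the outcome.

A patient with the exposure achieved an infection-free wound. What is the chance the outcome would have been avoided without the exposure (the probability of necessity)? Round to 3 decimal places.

Let p₁ = 0.347, p₀ = 0.182.
Under exogeneity and monotonicity, PN = (p₁ − p₀) / p₁.
PN = (0.347 − 0.182) / 0.347 = 0.165 / 0.347 ≈ 0.4755

PN ≈ 0.476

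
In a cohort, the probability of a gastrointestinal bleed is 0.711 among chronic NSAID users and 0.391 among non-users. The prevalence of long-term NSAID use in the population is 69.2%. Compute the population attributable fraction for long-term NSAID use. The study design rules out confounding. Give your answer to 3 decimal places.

Let p₁ = 0.711, p₀ = 0.391.
Overall risk P(Y=1) = π·p₁ + (1−π)·p₀ = 0.692×0.711 + 0.308×0.391 = 0.61244.
Under exogeneity, PAF = [P(Y=1) − p₀] / P(Y=1).
PAF = (0.61244 − 0.391) / 0.61244 ≈ 0.3616

PAF ≈ 0.362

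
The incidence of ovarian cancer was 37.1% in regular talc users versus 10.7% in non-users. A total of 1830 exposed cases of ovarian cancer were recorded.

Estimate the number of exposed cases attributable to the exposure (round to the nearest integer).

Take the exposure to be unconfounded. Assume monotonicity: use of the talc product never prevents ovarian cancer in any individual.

about 1302 cases

p₁ = 0.371, p₀ = 0.107.
PN = (p₁ − p₀)/p₁ = (0.371 − 0.107) / 0.371 ≈ 0.71159.
Attributable cases ≈ PN × (exposed cases) = 0.71159 × 1830 ≈ 1302.21.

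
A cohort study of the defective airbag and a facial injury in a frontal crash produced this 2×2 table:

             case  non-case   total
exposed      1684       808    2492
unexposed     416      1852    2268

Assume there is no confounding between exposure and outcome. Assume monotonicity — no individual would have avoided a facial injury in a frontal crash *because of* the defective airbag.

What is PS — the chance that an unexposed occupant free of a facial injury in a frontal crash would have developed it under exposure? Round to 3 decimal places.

PS ≈ 0.603

p₁ = P(outcome | exposed) = 1684/2492 = 0.67576
p₀ = P(outcome | unexposed) = 416/2268 = 0.18342
Under exogeneity and monotonicity, PS = (p₁ − p₀)/(1 − p₀).
PS = (0.67576 − 0.18342) / 0.81658 ≈ 0.6029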